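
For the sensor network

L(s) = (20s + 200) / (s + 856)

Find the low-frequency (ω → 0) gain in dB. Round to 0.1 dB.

-12.6 dB

L(0) = 200 / 856 ≈ 0.23364
20 log₁₀(0.23364) ≈ -12.63 dB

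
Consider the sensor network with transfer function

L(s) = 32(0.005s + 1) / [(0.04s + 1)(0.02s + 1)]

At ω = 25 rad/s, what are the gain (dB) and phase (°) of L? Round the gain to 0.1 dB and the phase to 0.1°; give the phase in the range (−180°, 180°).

26.2 dB, -64.4°

At ω = 25 rad/s:
zero (1 + j25·0.005) = 1 + j0.125 → |·| ≈ 1.0078, ∠ ≈ 7.13°
pole (1 + j25·0.04) = 1 + j1 → |·| ≈ 1.4142, ∠ ≈ 45.00°
pole (1 + j25·0.02) = 1 + j0.5 → |·| ≈ 1.118, ∠ ≈ 26.57°
|L| = 32 · 1.0078 / (1.4142 · 1.118) ≈ 20.397
Gain = 20 log₁₀(20.397) ≈ 26.19 dB
∠L = (7.13°) − (45.00° + 26.57°) = -64.44°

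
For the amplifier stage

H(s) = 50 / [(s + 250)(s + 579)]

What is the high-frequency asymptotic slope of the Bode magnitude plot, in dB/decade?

-40 dB/decade

Each pole contributes −20 dB/decade at high frequency; each zero contributes +20 dB/decade.
Net: 0 zero(s) − 2 pole(s) → -40 dB/decade.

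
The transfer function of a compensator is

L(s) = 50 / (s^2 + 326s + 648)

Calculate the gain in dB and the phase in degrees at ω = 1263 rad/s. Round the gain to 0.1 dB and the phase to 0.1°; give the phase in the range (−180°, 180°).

Substitute s = j1263:
Numerator: 50 = 50 + j0
Denominator: (j1263)^2 + 326(j1263) + 648 = -1594521 + j411738
|N| = √(50² + 0²) ≈ 50, ∠N ≈ 0.00°
|D| = √(1594521² + 411738²) ≈ 1.6468e+06, ∠D ≈ 165.52°
|L| = 50 / 1.6468e+06 ≈ 3.0362e-05
Gain = 20 log₁₀(3.0362e-05) ≈ -90.35 dB
∠L = 0.00° − 165.52° = -165.52°

-90.4 dB, -165.5°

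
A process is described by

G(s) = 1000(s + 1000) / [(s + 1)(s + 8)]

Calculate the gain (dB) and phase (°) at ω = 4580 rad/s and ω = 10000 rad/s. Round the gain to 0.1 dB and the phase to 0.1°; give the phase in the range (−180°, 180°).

ω = 4580: -13.0 dB, -102.2°; ω = 10000: -20.0 dB, -95.7°

At s = jω = j4580:
zero (s+1000): 1000 + j4580 → |·| = √(1000²+4580²) = √21976400 ≈ 4687.9, ∠ = arctan(4580/1000) ≈ 77.68°
pole (s+1): 1 + j4580 → |·| = √(1²+4580²) = √20976401 ≈ 4580, ∠ = arctan(4580/1) ≈ 89.99°
pole (s+8): 8 + j4580 → |·| = √(8²+4580²) = √20976464 ≈ 4580, ∠ = arctan(4580/8) ≈ 89.90°
|G| = 1000 · 4687.9 / 2.0976e+07 ≈ 0.22349
Gain = 20 log₁₀(0.22349) ≈ -13.01 dB
∠G = 77.68° − 179.89° = -102.21°

At s = jω = j10000:
zero (s+1000): 1000 + j10000 → |·| = √(1000²+10000²) = √101000000 ≈ 10050, ∠ = arctan(10000/1000) ≈ 84.29°
pole (s+1): 1 + j10000 → |·| = √(1²+10000²) = √100000001 ≈ 10000, ∠ = arctan(10000/1) ≈ 89.99°
pole (s+8): 8 + j10000 → |·| = √(8²+10000²) = √100000064 ≈ 10000, ∠ = arctan(10000/8) ≈ 89.95°
|G| = 1000 · 10050 / 1e+08 ≈ 0.1005
Gain = 20 log₁₀(0.1005) ≈ -19.96 dB
∠G = 84.29° − 179.94° = -95.65°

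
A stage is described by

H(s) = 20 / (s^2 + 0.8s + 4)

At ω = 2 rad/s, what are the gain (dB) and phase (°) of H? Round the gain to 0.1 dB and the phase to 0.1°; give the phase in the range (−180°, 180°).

21.9 dB, -90.0°

At s = jω = j2:
quadratic: (j2)² + 0.8·j2 + 4 = 0 + j1.6 → |·| ≈ 1.6, ∠ ≈ 90.00°
|H| = 20 / 1.6 ≈ 12.5
Gain = 20 log₁₀(12.5) ≈ 21.94 dB
∠H = 0.00° − 90.00° = -90.00°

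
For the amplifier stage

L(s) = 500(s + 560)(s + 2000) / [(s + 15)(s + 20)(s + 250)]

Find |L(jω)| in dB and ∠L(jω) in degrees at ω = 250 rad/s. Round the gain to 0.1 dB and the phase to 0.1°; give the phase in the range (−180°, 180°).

28.9 dB, 174.2°

At s = jω = j250:
zero (s+560): 560 + j250 → |·| = √(560²+250²) = √376100 ≈ 613.27, ∠ = arctan(250/560) ≈ 24.06°
zero (s+2000): 2000 + j250 → |·| = √(2000²+250²) = √4062500 ≈ 2015.6, ∠ = arctan(250/2000) ≈ 7.13°
pole (s+15): 15 + j250 → |·| = √(15²+250²) = √62725 ≈ 250.45, ∠ = arctan(250/15) ≈ 86.57°
pole (s+20): 20 + j250 → |·| = √(20²+250²) = √62900 ≈ 250.8, ∠ = arctan(250/20) ≈ 85.43°
pole (s+250): 250 + j250 → |·| = √(250²+250²) = √125000 ≈ 353.55, ∠ = arctan(250/250) ≈ 45.00°
|L| = 500 · 1.2361e+06 / 2.2207e+07 ≈ 27.831
Gain = 20 log₁₀(27.831) ≈ 28.89 dB
∠L = 31.19° − 217.00° = -185.81° ≡ 174.19° (principal value)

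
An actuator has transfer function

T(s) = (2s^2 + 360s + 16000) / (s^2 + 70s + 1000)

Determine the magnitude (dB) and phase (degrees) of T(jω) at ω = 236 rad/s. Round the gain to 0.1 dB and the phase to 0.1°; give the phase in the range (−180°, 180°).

7.0 dB, -24.9°

Substitute s = j236:
Numerator: 2(j236)^2 + 360(j236) + 16000 = -95392 + j84960
Denominator: (j236)^2 + 70(j236) + 1000 = -54696 + j16520
|N| = √(95392² + 84960²) ≈ 1.2774e+05, ∠N ≈ 138.31°
|D| = √(54696² + 16520²) ≈ 57136, ∠D ≈ 163.19°
|T| = 1.2774e+05 / 57136 ≈ 2.2357
Gain = 20 log₁₀(2.2357) ≈ 6.99 dB
∠T = 138.31° − 163.19° = -24.88°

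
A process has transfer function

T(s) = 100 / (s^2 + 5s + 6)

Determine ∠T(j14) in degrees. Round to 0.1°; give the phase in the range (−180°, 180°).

Substitute s = j14:
Numerator: 100 = 100 + j0
Denominator: (j14)^2 + 5(j14) + 6 = -190 + j70
|N| = √(100² + 0²) ≈ 100, ∠N ≈ 0.00°
|D| = √(190² + 70²) ≈ 202.48, ∠D ≈ 159.78°
∠T = 0.00° − 159.78° = -159.78°

-159.8°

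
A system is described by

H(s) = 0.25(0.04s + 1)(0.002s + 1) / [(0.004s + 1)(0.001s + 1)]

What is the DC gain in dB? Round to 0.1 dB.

-12.0 dB

H(0) = 0.25 · 1 / 1 = 0.25
20 log₁₀(0.25) ≈ -12.04 dB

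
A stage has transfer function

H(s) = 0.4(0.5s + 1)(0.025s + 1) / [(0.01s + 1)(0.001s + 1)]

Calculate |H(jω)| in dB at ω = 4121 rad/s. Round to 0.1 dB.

53.7 dB

At ω = 4121 rad/s:
zero (1 + j4121·0.5) = 1 + j2060.5 → |·| ≈ 2060.5, ∠ ≈ 89.97°
zero (1 + j4121·0.025) = 1 + j103.025 → |·| ≈ 103.03, ∠ ≈ 89.44°
pole (1 + j4121·0.01) = 1 + j41.21 → |·| ≈ 41.222, ∠ ≈ 88.61°
pole (1 + j4121·0.001) = 1 + j4.121 → |·| ≈ 4.2406, ∠ ≈ 76.36°
|H| = 0.4 · 2060.5 · 103.03 / (41.222 · 4.2406) ≈ 485.78
Gain = 20 log₁₀(485.78) ≈ 53.73 dB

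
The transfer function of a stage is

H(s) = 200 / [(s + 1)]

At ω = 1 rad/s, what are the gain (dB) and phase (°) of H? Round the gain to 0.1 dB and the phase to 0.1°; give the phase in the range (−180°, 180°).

At ω = 1 rad/s:
pole (1 + j1·1) = 1 + j1 → |·| ≈ 1.4142, ∠ ≈ 45.00°
|H| = 200 · 1 / (1.4142) ≈ 141.42
Gain = 20 log₁₀(141.42) ≈ 43.01 dB
∠H = (0°) − (45.00°) = -45.00°

43.0 dB, -45.0°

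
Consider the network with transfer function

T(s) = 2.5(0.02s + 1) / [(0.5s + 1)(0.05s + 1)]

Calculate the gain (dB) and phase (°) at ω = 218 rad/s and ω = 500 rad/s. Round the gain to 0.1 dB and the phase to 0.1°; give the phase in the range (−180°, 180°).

ω = 218: -40.6 dB, -97.2°; ω = 500: -47.9 dB, -93.2°

At ω = 218 rad/s:
zero (1 + j218·0.02) = 1 + j4.36 → |·| ≈ 4.4732, ∠ ≈ 77.08°
pole (1 + j218·0.5) = 1 + j109 → |·| ≈ 109, ∠ ≈ 89.47°
pole (1 + j218·0.05) = 1 + j10.9 → |·| ≈ 10.946, ∠ ≈ 84.76°
|T| = 2.5 · 4.4732 / (109 · 10.946) ≈ 0.009373
Gain = 20 log₁₀(0.009373) ≈ -40.56 dB
∠T = (77.08°) − (89.47° + 84.76°) = -97.15°

At ω = 500 rad/s:
zero (1 + j500·0.02) = 1 + j10 → |·| ≈ 10.05, ∠ ≈ 84.29°
pole (1 + j500·0.5) = 1 + j250 → |·| ≈ 250, ∠ ≈ 89.77°
pole (1 + j500·0.05) = 1 + j25 → |·| ≈ 25.02, ∠ ≈ 87.71°
|T| = 2.5 · 10.05 / (250 · 25.02) ≈ 0.0040168
Gain = 20 log₁₀(0.0040168) ≈ -47.92 dB
∠T = (84.29°) − (89.77° + 87.71°) = -93.19°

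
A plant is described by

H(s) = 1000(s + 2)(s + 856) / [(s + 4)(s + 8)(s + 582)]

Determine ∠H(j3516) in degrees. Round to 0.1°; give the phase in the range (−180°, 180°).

At s = jω = j3516:
zero (s+2): 2 + j3516 → |·| = √(2²+3516²) = √12362260 ≈ 3516, ∠ = arctan(3516/2) ≈ 89.97°
zero (s+856): 856 + j3516 → |·| = √(856²+3516²) = √13094992 ≈ 3618.7, ∠ = arctan(3516/856) ≈ 76.32°
pole (s+4): 4 + j3516 → |·| = √(4²+3516²) = √12362272 ≈ 3516, ∠ = arctan(3516/4) ≈ 89.93°
pole (s+8): 8 + j3516 → |·| = √(8²+3516²) = √12362320 ≈ 3516, ∠ = arctan(3516/8) ≈ 89.87°
pole (s+582): 582 + j3516 → |·| = √(582²+3516²) = √12700980 ≈ 3563.8, ∠ = arctan(3516/582) ≈ 80.60°
∠H = 166.29° − 260.40° = -94.11°

-94.1°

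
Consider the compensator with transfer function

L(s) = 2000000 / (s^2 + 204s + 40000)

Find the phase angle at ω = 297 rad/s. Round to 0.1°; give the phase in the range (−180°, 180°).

At s = jω = j297:
quadratic: (j297)² + 204·j297 + 40000 = -48209 + j60588 → |·| ≈ 77427, ∠ ≈ 128.51°
∠L = 0.00° − 128.51° = -128.51°

-128.5°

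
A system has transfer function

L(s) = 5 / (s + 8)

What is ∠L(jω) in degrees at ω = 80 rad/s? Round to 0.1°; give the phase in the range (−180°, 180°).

Substitute s = j80:
Numerator: 5 = 5 + j0
Denominator: (j80) + 8 = 8 + j80
|N| = √(5² + 0²) ≈ 5, ∠N ≈ 0.00°
|D| = √(8² + 80²) ≈ 80.399, ∠D ≈ 84.29°
∠L = 0.00° − 84.29° = -84.29°

-84.3°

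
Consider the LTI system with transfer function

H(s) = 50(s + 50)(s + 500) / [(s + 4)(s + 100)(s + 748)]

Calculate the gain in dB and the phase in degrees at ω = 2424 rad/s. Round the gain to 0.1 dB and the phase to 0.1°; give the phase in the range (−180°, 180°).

-33.9 dB, -83.2°

At s = jω = j2424:
zero (s+50): 50 + j2424 → |·| = √(50²+2424²) = √5878276 ≈ 2424.5, ∠ = arctan(2424/50) ≈ 88.82°
zero (s+500): 500 + j2424 → |·| = √(500²+2424²) = √6125776 ≈ 2475, ∠ = arctan(2424/500) ≈ 78.35°
pole (s+4): 4 + j2424 → |·| = √(4²+2424²) = √5875792 ≈ 2424, ∠ = arctan(2424/4) ≈ 89.91°
pole (s+100): 100 + j2424 → |·| = √(100²+2424²) = √5885776 ≈ 2426.1, ∠ = arctan(2424/100) ≈ 87.64°
pole (s+748): 748 + j2424 → |·| = √(748²+2424²) = √6435280 ≈ 2536.8, ∠ = arctan(2424/748) ≈ 72.85°
|H| = 50 · 6.0006e+06 / 1.4919e+10 ≈ 0.020111
Gain = 20 log₁₀(0.020111) ≈ -33.93 dB
∠H = 167.17° − 250.40° = -83.23°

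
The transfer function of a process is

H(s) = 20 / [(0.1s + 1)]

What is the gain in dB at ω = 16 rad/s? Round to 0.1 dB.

At ω = 16 rad/s:
pole (1 + j16·0.1) = 1 + j1.6 → |·| ≈ 1.8868, ∠ ≈ 57.99°
|H| = 20 · 1 / (1.8868) ≈ 10.6
Gain = 20 log₁₀(10.6) ≈ 20.51 dB

20.5 dB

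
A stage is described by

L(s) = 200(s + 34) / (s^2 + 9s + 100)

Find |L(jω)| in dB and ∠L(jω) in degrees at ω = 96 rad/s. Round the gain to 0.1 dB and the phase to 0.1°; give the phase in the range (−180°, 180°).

At s = jω = j96:
zero (s+34): 34 + j96 → |·| = √(34²+96²) = √10372 ≈ 101.84, ∠ = arctan(96/34) ≈ 70.50°
quadratic: (j96)² + 9·j96 + 100 = -9116 + j864 → |·| ≈ 9156.9, ∠ ≈ 174.59°
|L| = 200 · 101.84 / 9156.9 ≈ 2.2243
Gain = 20 log₁₀(2.2243) ≈ 6.94 dB
∠L = 70.50° − 174.59° = -104.09°

6.9 dB, -104.1°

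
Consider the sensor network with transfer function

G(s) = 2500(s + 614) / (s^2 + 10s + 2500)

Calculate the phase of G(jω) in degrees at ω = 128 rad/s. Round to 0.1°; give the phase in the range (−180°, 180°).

-163.0°

At s = jω = j128:
zero (s+614): 614 + j128 → |·| = √(614²+128²) = √393380 ≈ 627.2, ∠ = arctan(128/614) ≈ 11.78°
quadratic: (j128)² + 10·j128 + 2500 = -13884 + j1280 → |·| ≈ 13943, ∠ ≈ 174.73°
∠G = 11.78° − 174.73° = -162.95°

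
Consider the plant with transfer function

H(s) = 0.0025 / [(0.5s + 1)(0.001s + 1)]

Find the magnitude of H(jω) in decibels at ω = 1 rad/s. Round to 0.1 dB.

At ω = 1 rad/s:
pole (1 + j1·0.5) = 1 + j0.5 → |·| ≈ 1.118, ∠ ≈ 26.57°
pole (1 + j1·0.001) = 1 + j0.001 → |·| ≈ 1, ∠ ≈ 0.06°
|H| = 0.0025 · 1 / (1.118 · 1) ≈ 0.0022361
Gain = 20 log₁₀(0.0022361) ≈ -53.01 dB

-53.0 dB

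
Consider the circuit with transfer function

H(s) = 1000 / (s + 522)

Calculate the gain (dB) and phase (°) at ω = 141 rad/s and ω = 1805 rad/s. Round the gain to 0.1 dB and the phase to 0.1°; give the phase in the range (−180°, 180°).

Substitute s = j141:
Numerator: 1000 = 1000 + j0
Denominator: (j141) + 522 = 522 + j141
|N| = √(1000² + 0²) ≈ 1000, ∠N ≈ 0.00°
|D| = √(522² + 141²) ≈ 540.71, ∠D ≈ 15.12°
|H| = 1000 / 540.71 ≈ 1.8494
Gain = 20 log₁₀(1.8494) ≈ 5.34 dB
∠H = 0.00° − 15.12° = -15.12°

Substitute s = j1805:
Numerator: 1000 = 1000 + j0
Denominator: (j1805) + 522 = 522 + j1805
|N| = √(1000² + 0²) ≈ 1000, ∠N ≈ 0.00°
|D| = √(522² + 1805²) ≈ 1879, ∠D ≈ 73.87°
|H| = 1000 / 1879 ≈ 0.5322
Gain = 20 log₁₀(0.5322) ≈ -5.48 dB
∠H = 0.00° − 73.87° = -73.87°

ω = 141: 5.3 dB, -15.1°; ω = 1805: -5.5 dB, -73.9°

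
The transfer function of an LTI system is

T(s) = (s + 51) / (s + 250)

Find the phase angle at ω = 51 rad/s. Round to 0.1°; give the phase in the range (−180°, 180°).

33.5°

At s = jω = j51:
zero (s+51): 51 + j51 → |·| = √(51²+51²) = √5202 ≈ 72.125, ∠ = arctan(51/51) ≈ 45.00°
pole (s+250): 250 + j51 → |·| = √(250²+51²) = √65101 ≈ 255.15, ∠ = arctan(51/250) ≈ 11.53°
∠T = 45.00° − 11.53° = 33.47°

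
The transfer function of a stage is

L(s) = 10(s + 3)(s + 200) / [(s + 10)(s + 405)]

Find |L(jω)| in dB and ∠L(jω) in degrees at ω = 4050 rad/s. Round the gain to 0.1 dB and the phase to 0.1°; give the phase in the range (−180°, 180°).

At s = jω = j4050:
zero (s+3): 3 + j4050 → |·| = √(3²+4050²) = √16402509 ≈ 4050, ∠ = arctan(4050/3) ≈ 89.96°
zero (s+200): 200 + j4050 → |·| = √(200²+4050²) = √16442500 ≈ 4054.9, ∠ = arctan(4050/200) ≈ 87.17°
pole (s+10): 10 + j4050 → |·| = √(10²+4050²) = √16402600 ≈ 4050, ∠ = arctan(4050/10) ≈ 89.86°
pole (s+405): 405 + j4050 → |·| = √(405²+4050²) = √16566525 ≈ 4070.2, ∠ = arctan(4050/405) ≈ 84.29°
|L| = 10 · 1.6422e+07 / 1.6484e+07 ≈ 9.9624
Gain = 20 log₁₀(9.9624) ≈ 19.97 dB
∠L = 177.13° − 174.15° = 2.98°

20.0 dB, 3.0°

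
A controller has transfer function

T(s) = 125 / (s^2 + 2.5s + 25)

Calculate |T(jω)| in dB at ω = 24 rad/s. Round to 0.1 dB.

-12.9 dB

At s = jω = j24:
quadratic: (j24)² + 2.5·j24 + 25 = -551 + j60 → |·| ≈ 554.26, ∠ ≈ 173.79°
|T| = 125 / 554.26 ≈ 0.22553
Gain = 20 log₁₀(0.22553) ≈ -12.94 dB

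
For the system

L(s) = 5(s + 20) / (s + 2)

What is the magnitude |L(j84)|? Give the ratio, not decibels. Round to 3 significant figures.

At s = jω = j84:
zero (s+20): 20 + j84 → |·| = √(20²+84²) = √7456 ≈ 86.348, ∠ = arctan(84/20) ≈ 76.61°
pole (s+2): 2 + j84 → |·| = √(2²+84²) = √7060 ≈ 84.024, ∠ = arctan(84/2) ≈ 88.64°
|L| = 5 · 86.348 / 84.024 ≈ 5.1383

5.14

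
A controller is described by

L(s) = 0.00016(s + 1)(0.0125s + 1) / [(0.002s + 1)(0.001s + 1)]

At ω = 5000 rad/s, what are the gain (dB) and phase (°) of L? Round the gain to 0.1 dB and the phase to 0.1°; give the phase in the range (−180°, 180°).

At ω = 5000 rad/s:
zero (1 + j5000·1) = 1 + j5000 → |·| ≈ 5000, ∠ ≈ 89.99°
zero (1 + j5000·0.0125) = 1 + j62.5 → |·| ≈ 62.508, ∠ ≈ 89.08°
pole (1 + j5000·0.002) = 1 + j10 → |·| ≈ 10.05, ∠ ≈ 84.29°
pole (1 + j5000·0.001) = 1 + j5 → |·| ≈ 5.099, ∠ ≈ 78.69°
|L| = 0.00016 · 5000 · 62.508 / (10.05 · 5.099) ≈ 0.97583
Gain = 20 log₁₀(0.97583) ≈ -0.21 dB
∠L = (89.99° + 89.08°) − (84.29° + 78.69°) = 16.09°

-0.2 dB, 16.1°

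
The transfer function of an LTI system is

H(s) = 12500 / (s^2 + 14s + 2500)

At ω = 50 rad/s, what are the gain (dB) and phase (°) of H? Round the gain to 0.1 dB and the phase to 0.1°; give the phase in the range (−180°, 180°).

At s = jω = j50:
quadratic: (j50)² + 14·j50 + 2500 = 0 + j700 → |·| ≈ 700, ∠ ≈ 90.00°
|H| = 12500 / 700 ≈ 17.857
Gain = 20 log₁₀(17.857) ≈ 25.04 dB
∠H = 0.00° − 90.00° = -90.00°

25.0 dB, -90.0°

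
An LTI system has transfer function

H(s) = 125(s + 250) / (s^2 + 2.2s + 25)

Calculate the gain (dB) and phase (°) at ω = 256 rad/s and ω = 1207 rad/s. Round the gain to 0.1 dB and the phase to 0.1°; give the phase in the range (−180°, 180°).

At s = jω = j256:
zero (s+250): 250 + j256 → |·| = √(250²+256²) = √128036 ≈ 357.82, ∠ = arctan(256/250) ≈ 45.68°
quadratic: (j256)² + 2.2·j256 + 25 = -65511 + j563.2 → |·| ≈ 65513, ∠ ≈ 179.51°
|H| = 125 · 357.82 / 65513 ≈ 0.68273
Gain = 20 log₁₀(0.68273) ≈ -3.32 dB
∠H = 45.68° − 179.51° = -133.83°

At s = jω = j1207:
zero (s+250): 250 + j1207 → |·| = √(250²+1207²) = √1519349 ≈ 1232.6, ∠ = arctan(1207/250) ≈ 78.30°
quadratic: (j1207)² + 2.2·j1207 + 25 = -1456824 + j2655.4 → |·| ≈ 1.4568e+06, ∠ ≈ 179.90°
|H| = 125 · 1232.6 / 1.4568e+06 ≈ 0.10576
Gain = 20 log₁₀(0.10576) ≈ -19.51 dB
∠H = 78.30° − 179.90° = -101.60°

ω = 256: -3.3 dB, -133.8°; ω = 1207: -19.5 dB, -101.6°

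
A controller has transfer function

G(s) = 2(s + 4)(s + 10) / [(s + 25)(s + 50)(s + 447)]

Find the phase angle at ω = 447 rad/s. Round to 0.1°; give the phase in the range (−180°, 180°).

-37.2°

At s = jω = j447:
zero (s+4): 4 + j447 → |·| = √(4²+447²) = √199825 ≈ 447.02, ∠ = arctan(447/4) ≈ 89.49°
zero (s+10): 10 + j447 → |·| = √(10²+447²) = √199909 ≈ 447.11, ∠ = arctan(447/10) ≈ 88.72°
pole (s+25): 25 + j447 → |·| = √(25²+447²) = √200434 ≈ 447.7, ∠ = arctan(447/25) ≈ 86.80°
pole (s+50): 50 + j447 → |·| = √(50²+447²) = √202309 ≈ 449.79, ∠ = arctan(447/50) ≈ 83.62°
pole (s+447): 447 + j447 → |·| = √(447²+447²) = √399618 ≈ 632.15, ∠ = arctan(447/447) ≈ 45.00°
∠G = 178.21° − 215.42° = -37.21°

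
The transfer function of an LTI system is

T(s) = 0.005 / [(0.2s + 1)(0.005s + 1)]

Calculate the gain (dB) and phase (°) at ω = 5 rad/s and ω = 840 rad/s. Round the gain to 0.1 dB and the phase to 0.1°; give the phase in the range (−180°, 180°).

ω = 5: -49.0 dB, -46.4°; ω = 840: -103.2 dB, -166.3°

At ω = 5 rad/s:
pole (1 + j5·0.2) = 1 + j1 → |·| ≈ 1.4142, ∠ ≈ 45.00°
pole (1 + j5·0.005) = 1 + j0.025 → |·| ≈ 1.0003, ∠ ≈ 1.43°
|T| = 0.005 · 1 / (1.4142 · 1.0003) ≈ 0.0035345
Gain = 20 log₁₀(0.0035345) ≈ -49.03 dB
∠T = (0°) − (45.00° + 1.43°) = -46.43°

At ω = 840 rad/s:
pole (1 + j840·0.2) = 1 + j168 → |·| ≈ 168, ∠ ≈ 89.66°
pole (1 + j840·0.005) = 1 + j4.2 → |·| ≈ 4.3174, ∠ ≈ 76.61°
|T| = 0.005 · 1 / (168 · 4.3174) ≈ 6.8935e-06
Gain = 20 log₁₀(6.8935e-06) ≈ -103.23 dB
∠T = (0°) − (89.66° + 76.61°) = -166.27°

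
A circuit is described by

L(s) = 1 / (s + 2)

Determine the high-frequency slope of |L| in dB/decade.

Each pole contributes −20 dB/decade at high frequency; each zero contributes +20 dB/decade.
Net: 0 zero(s) − 1 pole(s) → -20 dB/decade.

-20 dB/decade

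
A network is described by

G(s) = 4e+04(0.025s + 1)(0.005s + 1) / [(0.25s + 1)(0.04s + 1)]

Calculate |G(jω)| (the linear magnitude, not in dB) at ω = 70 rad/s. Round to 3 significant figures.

1.64e+03

At ω = 70 rad/s:
zero (1 + j70·0.025) = 1 + j1.75 → |·| ≈ 2.0156, ∠ ≈ 60.26°
zero (1 + j70·0.005) = 1 + j0.35 → |·| ≈ 1.0595, ∠ ≈ 19.29°
pole (1 + j70·0.25) = 1 + j17.5 → |·| ≈ 17.529, ∠ ≈ 86.73°
pole (1 + j70·0.04) = 1 + j2.8 → |·| ≈ 2.9732, ∠ ≈ 70.35°
|G| = 4e+04 · 2.0156 · 1.0595 / (17.529 · 2.9732) ≈ 1639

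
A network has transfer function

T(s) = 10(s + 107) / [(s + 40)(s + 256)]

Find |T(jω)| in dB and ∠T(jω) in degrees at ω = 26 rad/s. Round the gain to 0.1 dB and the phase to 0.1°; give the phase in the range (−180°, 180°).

-20.9 dB, -25.2°

At s = jω = j26:
zero (s+107): 107 + j26 → |·| = √(107²+26²) = √12125 ≈ 110.11, ∠ = arctan(26/107) ≈ 13.66°
pole (s+40): 40 + j26 → |·| = √(40²+26²) = √2276 ≈ 47.707, ∠ = arctan(26/40) ≈ 33.02°
pole (s+256): 256 + j26 → |·| = √(256²+26²) = √66212 ≈ 257.32, ∠ = arctan(26/256) ≈ 5.80°
|T| = 10 · 110.11 / 12276 ≈ 0.089695
Gain = 20 log₁₀(0.089695) ≈ -20.94 dB
∠T = 13.66° − 38.82° = -25.16°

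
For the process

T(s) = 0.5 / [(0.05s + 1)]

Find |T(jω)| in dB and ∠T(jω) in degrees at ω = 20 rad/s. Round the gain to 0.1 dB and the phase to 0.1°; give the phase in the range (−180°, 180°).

At ω = 20 rad/s:
pole (1 + j20·0.05) = 1 + j1 → |·| ≈ 1.4142, ∠ ≈ 45.00°
|T| = 0.5 · 1 / (1.4142) ≈ 0.35356
Gain = 20 log₁₀(0.35356) ≈ -9.03 dB
∠T = (0°) − (45.00°) = -45.00°

-9.0 dB, -45.0°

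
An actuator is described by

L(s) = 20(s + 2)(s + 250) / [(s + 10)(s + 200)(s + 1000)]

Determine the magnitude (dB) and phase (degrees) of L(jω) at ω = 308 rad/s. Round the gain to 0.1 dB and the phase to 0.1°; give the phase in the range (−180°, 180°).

-33.7 dB, -21.7°

At s = jω = j308:
zero (s+2): 2 + j308 → |·| = √(2²+308²) = √94868 ≈ 308.01, ∠ = arctan(308/2) ≈ 89.63°
zero (s+250): 250 + j308 → |·| = √(250²+308²) = √157364 ≈ 396.69, ∠ = arctan(308/250) ≈ 50.93°
pole (s+10): 10 + j308 → |·| = √(10²+308²) = √94964 ≈ 308.16, ∠ = arctan(308/10) ≈ 88.14°
pole (s+200): 200 + j308 → |·| = √(200²+308²) = √134864 ≈ 367.24, ∠ = arctan(308/200) ≈ 57.00°
pole (s+1000): 1000 + j308 → |·| = √(1000²+308²) = √1094864 ≈ 1046.4, ∠ = arctan(308/1000) ≈ 17.12°
|L| = 20 · 1.2218e+05 / 1.1842e+08 ≈ 0.020635
Gain = 20 log₁₀(0.020635) ≈ -33.71 dB
∠L = 140.56° − 162.26° = -21.70°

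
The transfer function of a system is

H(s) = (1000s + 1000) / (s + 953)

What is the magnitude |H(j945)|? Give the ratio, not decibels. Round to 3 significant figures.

704

Substitute s = j945:
Numerator: 1000(j945) + 1000 = 1000 + j945000
Denominator: (j945) + 953 = 953 + j945
|N| = √(1000² + 945000²) ≈ 9.45e+05, ∠N ≈ 89.94°
|D| = √(953² + 945²) ≈ 1342.1, ∠D ≈ 44.76°
|H| = 9.45e+05 / 1342.1 ≈ 704.12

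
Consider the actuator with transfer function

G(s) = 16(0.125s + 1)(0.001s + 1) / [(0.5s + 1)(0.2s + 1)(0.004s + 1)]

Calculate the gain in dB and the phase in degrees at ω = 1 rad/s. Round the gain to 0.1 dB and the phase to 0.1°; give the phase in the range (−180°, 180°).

At ω = 1 rad/s:
zero (1 + j1·0.125) = 1 + j0.125 → |·| ≈ 1.0078, ∠ ≈ 7.13°
zero (1 + j1·0.001) = 1 + j0.001 → |·| ≈ 1, ∠ ≈ 0.06°
pole (1 + j1·0.5) = 1 + j0.5 → |·| ≈ 1.118, ∠ ≈ 26.57°
pole (1 + j1·0.2) = 1 + j0.2 → |·| ≈ 1.0198, ∠ ≈ 11.31°
pole (1 + j1·0.004) = 1 + j0.004 → |·| ≈ 1, ∠ ≈ 0.23°
|G| = 16 · 1.0078 · 1 / (1.118 · 1.0198 · 1) ≈ 14.143
Gain = 20 log₁₀(14.143) ≈ 23.01 dB
∠G = (7.13° + 0.06°) − (26.57° + 11.31° + 0.23°) = -30.92°

23.0 dB, -30.9°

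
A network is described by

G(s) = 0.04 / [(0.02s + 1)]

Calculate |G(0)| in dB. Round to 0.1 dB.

G(0) = 0.04 · 1 / 1 = 0.04
20 log₁₀(0.04) ≈ -27.96 dB

-28.0 dB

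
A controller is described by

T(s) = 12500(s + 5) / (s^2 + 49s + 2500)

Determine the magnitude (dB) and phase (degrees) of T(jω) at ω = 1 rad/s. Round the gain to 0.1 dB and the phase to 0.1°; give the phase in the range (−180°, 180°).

At s = jω = j1:
zero (s+5): 5 + j1 → |·| = √(5²+1²) = √26 ≈ 5.099, ∠ = arctan(1/5) ≈ 11.31°
quadratic: (j1)² + 49·j1 + 2500 = 2499 + j49 → |·| ≈ 2499.5, ∠ ≈ 1.12°
|T| = 12500 · 5.099 / 2499.5 ≈ 25.5
Gain = 20 log₁₀(25.5) ≈ 28.13 dB
∠T = 11.31° − 1.12° = 10.19°

28.1 dB, 10.2°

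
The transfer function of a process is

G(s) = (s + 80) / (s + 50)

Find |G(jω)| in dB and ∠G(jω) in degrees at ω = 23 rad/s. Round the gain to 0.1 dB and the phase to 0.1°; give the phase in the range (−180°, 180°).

Substitute s = j23:
Numerator: (j23) + 80 = 80 + j23
Denominator: (j23) + 50 = 50 + j23
|N| = √(80² + 23²) ≈ 83.241, ∠N ≈ 16.04°
|D| = √(50² + 23²) ≈ 55.036, ∠D ≈ 24.70°
|G| = 83.241 / 55.036 ≈ 1.5125
Gain = 20 log₁₀(1.5125) ≈ 3.59 dB
∠G = 16.04° − 24.70° = -8.66°

3.6 dB, -8.7°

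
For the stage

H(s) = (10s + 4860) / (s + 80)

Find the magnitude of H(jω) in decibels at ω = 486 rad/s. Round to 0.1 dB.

22.9 dB

Substitute s = j486:
Numerator: 10(j486) + 4860 = 4860 + j4860
Denominator: (j486) + 80 = 80 + j486
|N| = √(4860² + 4860²) ≈ 6873.1, ∠N ≈ 45.00°
|D| = √(80² + 486²) ≈ 492.54, ∠D ≈ 80.65°
|H| = 6873.1 / 492.54 ≈ 13.954
Gain = 20 log₁₀(13.954) ≈ 22.89 dB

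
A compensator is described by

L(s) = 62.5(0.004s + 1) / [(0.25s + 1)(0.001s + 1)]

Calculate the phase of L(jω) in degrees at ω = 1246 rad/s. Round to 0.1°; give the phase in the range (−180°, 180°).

At ω = 1246 rad/s:
zero (1 + j1246·0.004) = 1 + j4.984 → |·| ≈ 5.0833, ∠ ≈ 78.65°
pole (1 + j1246·0.25) = 1 + j311.5 → |·| ≈ 311.5, ∠ ≈ 89.82°
pole (1 + j1246·0.001) = 1 + j1.246 → |·| ≈ 1.5977, ∠ ≈ 51.25°
∠L = (78.65°) − (89.82° + 51.25°) = -62.42°

-62.4°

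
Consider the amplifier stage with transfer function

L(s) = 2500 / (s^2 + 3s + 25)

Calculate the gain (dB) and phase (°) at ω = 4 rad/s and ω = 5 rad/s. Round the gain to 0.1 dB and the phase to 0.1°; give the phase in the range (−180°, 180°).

At s = jω = j4:
quadratic: (j4)² + 3·j4 + 25 = 9 + j12 → |·| ≈ 15, ∠ ≈ 53.13°
|L| = 2500 / 15 ≈ 166.67
Gain = 20 log₁₀(166.67) ≈ 44.44 dB
∠L = 0.00° − 53.13° = -53.13°

At s = jω = j5:
quadratic: (j5)² + 3·j5 + 25 = 0 + j15 → |·| ≈ 15, ∠ ≈ 90.00°
|L| = 2500 / 15 ≈ 166.67
Gain = 20 log₁₀(166.67) ≈ 44.44 dB
∠L = 0.00° − 90.00° = -90.00°

ω = 4: 44.4 dB, -53.1°; ω = 5: 44.4 dB, -90.0°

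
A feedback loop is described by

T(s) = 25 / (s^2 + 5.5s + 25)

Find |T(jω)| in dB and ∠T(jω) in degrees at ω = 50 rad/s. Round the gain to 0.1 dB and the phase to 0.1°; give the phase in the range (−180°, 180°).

At s = jω = j50:
quadratic: (j50)² + 5.5·j50 + 25 = -2475 + j275 → |·| ≈ 2490.2, ∠ ≈ 173.66°
|T| = 25 / 2490.2 ≈ 0.010039
Gain = 20 log₁₀(0.010039) ≈ -39.97 dB
∠T = 0.00° − 173.66° = -173.66°

-40.0 dB, -173.7°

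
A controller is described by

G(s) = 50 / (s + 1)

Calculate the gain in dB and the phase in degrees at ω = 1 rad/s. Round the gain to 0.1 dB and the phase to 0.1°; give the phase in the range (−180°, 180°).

Substitute s = j1:
Numerator: 50 = 50 + j0
Denominator: (j1) + 1 = 1 + j1
|N| = √(50² + 0²) ≈ 50, ∠N ≈ 0.00°
|D| = √(1² + 1²) ≈ 1.4142, ∠D ≈ 45.00°
|G| = 50 / 1.4142 ≈ 35.356
Gain = 20 log₁₀(35.356) ≈ 30.97 dB
∠G = 0.00° − 45.00° = -45.00°

31.0 dB, -45.0°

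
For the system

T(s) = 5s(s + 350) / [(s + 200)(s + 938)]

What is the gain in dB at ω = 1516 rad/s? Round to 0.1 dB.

12.7 dB

At s = jω = j1516:
zero (s+350): 350 + j1516 → |·| = √(350²+1516²) = √2420756 ≈ 1555.9, ∠ = arctan(1516/350) ≈ 77.00°
zero at origin: s = j1516 → |·| = 1516, ∠ = 90.00°
pole (s+200): 200 + j1516 → |·| = √(200²+1516²) = √2338256 ≈ 1529.1, ∠ = arctan(1516/200) ≈ 82.48°
pole (s+938): 938 + j1516 → |·| = √(938²+1516²) = √3178100 ≈ 1782.7, ∠ = arctan(1516/938) ≈ 58.25°
|T| = 5 · 2.3587e+06 / 2.7259e+06 ≈ 4.3265
Gain = 20 log₁₀(4.3265) ≈ 12.72 dB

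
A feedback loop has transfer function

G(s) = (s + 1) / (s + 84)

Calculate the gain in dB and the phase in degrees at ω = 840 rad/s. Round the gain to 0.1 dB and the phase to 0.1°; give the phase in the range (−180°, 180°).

Substitute s = j840:
Numerator: (j840) + 1 = 1 + j840
Denominator: (j840) + 84 = 84 + j840
|N| = √(1² + 840²) ≈ 840, ∠N ≈ 89.93°
|D| = √(84² + 840²) ≈ 844.19, ∠D ≈ 84.29°
|G| = 840 / 844.19 ≈ 0.99504
Gain = 20 log₁₀(0.99504) ≈ -0.04 dB
∠G = 89.93° − 84.29° = 5.64°

-0.0 dB, 5.6°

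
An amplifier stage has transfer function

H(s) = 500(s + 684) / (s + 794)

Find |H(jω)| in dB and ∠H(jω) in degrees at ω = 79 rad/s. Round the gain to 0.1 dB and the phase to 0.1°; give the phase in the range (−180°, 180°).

52.7 dB, 0.9°

At s = jω = j79:
zero (s+684): 684 + j79 → |·| = √(684²+79²) = √474097 ≈ 688.55, ∠ = arctan(79/684) ≈ 6.59°
pole (s+794): 794 + j79 → |·| = √(794²+79²) = √636677 ≈ 797.92, ∠ = arctan(79/794) ≈ 5.68°
|H| = 500 · 688.55 / 797.92 ≈ 431.47
Gain = 20 log₁₀(431.47) ≈ 52.70 dB
∠H = 6.59° − 5.68° = 0.91°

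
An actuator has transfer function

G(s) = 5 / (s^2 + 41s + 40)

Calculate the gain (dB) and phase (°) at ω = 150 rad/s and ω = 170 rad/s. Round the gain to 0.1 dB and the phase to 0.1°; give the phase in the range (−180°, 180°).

Substitute s = j150:
Numerator: 5 = 5 + j0
Denominator: (j150)^2 + 41(j150) + 40 = -22460 + j6150
|N| = √(5² + 0²) ≈ 5, ∠N ≈ 0.00°
|D| = √(22460² + 6150²) ≈ 23287, ∠D ≈ 164.69°
|G| = 5 / 23287 ≈ 0.00021471
Gain = 20 log₁₀(0.00021471) ≈ -73.36 dB
∠G = 0.00° − 164.69° = -164.69°

Substitute s = j170:
Numerator: 5 = 5 + j0
Denominator: (j170)^2 + 41(j170) + 40 = -28860 + j6970
|N| = √(5² + 0²) ≈ 5, ∠N ≈ 0.00°
|D| = √(28860² + 6970²) ≈ 29690, ∠D ≈ 166.42°
|G| = 5 / 29690 ≈ 0.00016841
Gain = 20 log₁₀(0.00016841) ≈ -75.47 dB
∠G = 0.00° − 166.42° = -166.42°

ω = 150: -73.4 dB, -164.7°; ω = 170: -75.5 dB, -166.4°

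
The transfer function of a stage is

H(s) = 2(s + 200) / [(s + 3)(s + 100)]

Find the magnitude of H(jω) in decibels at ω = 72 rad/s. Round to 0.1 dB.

At s = jω = j72:
zero (s+200): 200 + j72 → |·| = √(200²+72²) = √45184 ≈ 212.57, ∠ = arctan(72/200) ≈ 19.80°
pole (s+3): 3 + j72 → |·| = √(3²+72²) = √5193 ≈ 72.062, ∠ = arctan(72/3) ≈ 87.61°
pole (s+100): 100 + j72 → |·| = √(100²+72²) = √15184 ≈ 123.22, ∠ = arctan(72/100) ≈ 35.75°
|H| = 2 · 212.57 / 8879.5 ≈ 0.047879
Gain = 20 log₁₀(0.047879) ≈ -26.40 dB

-26.4 dB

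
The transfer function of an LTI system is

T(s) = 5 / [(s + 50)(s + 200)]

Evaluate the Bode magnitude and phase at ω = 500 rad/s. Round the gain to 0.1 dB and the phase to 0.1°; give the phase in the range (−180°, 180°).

At s = jω = j500:
pole (s+50): 50 + j500 → |·| = √(50²+500²) = √252500 ≈ 502.49, ∠ = arctan(500/50) ≈ 84.29°
pole (s+200): 200 + j500 → |·| = √(200²+500²) = √290000 ≈ 538.52, ∠ = arctan(500/200) ≈ 68.20°
|T| = 5 / 2.706e+05 ≈ 1.8477e-05
Gain = 20 log₁₀(1.8477e-05) ≈ -94.67 dB
∠T = 0.00° − 152.49° = -152.49°

-94.7 dB, -152.5°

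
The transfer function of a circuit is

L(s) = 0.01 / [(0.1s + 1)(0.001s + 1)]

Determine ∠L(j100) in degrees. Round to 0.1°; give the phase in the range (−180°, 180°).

-90.0°

At ω = 100 rad/s:
pole (1 + j100·0.1) = 1 + j10 → |·| ≈ 10.05, ∠ ≈ 84.29°
pole (1 + j100·0.001) = 1 + j0.1 → |·| ≈ 1.005, ∠ ≈ 5.71°
∠L = (0°) − (84.29° + 5.71°) = -90.00°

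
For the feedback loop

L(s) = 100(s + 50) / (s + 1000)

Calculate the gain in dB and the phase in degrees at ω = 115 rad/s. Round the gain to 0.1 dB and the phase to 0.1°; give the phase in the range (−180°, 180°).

21.9 dB, 59.9°

At s = jω = j115:
zero (s+50): 50 + j115 → |·| = √(50²+115²) = √15725 ≈ 125.4, ∠ = arctan(115/50) ≈ 66.50°
pole (s+1000): 1000 + j115 → |·| = √(1000²+115²) = √1013225 ≈ 1006.6, ∠ = arctan(115/1000) ≈ 6.56°
|L| = 100 · 125.4 / 1006.6 ≈ 12.458
Gain = 20 log₁₀(12.458) ≈ 21.91 dB
∠L = 66.50° − 6.56° = 59.94°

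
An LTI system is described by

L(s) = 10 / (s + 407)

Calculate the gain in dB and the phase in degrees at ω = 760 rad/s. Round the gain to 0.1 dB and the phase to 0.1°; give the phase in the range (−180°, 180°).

-38.7 dB, -61.8°

At s = jω = j760:
pole (s+407): 407 + j760 → |·| = √(407²+760²) = √743249 ≈ 862.12, ∠ = arctan(760/407) ≈ 61.83°
|L| = 10 / 862.12 ≈ 0.011599
Gain = 20 log₁₀(0.011599) ≈ -38.71 dB
∠L = 0.00° − 61.83° = -61.83°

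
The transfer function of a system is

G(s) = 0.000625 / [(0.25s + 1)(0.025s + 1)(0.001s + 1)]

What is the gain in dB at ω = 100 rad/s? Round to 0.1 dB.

At ω = 100 rad/s:
pole (1 + j100·0.25) = 1 + j25 → |·| ≈ 25.02, ∠ ≈ 87.71°
pole (1 + j100·0.025) = 1 + j2.5 → |·| ≈ 2.6926, ∠ ≈ 68.20°
pole (1 + j100·0.001) = 1 + j0.1 → |·| ≈ 1.005, ∠ ≈ 5.71°
|G| = 0.000625 · 1 / (25.02 · 2.6926 · 1.005) ≈ 9.2311e-06
Gain = 20 log₁₀(9.2311e-06) ≈ -100.69 dB

-100.7 dB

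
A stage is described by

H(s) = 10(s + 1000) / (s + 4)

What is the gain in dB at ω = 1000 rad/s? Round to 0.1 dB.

23.0 dB

At s = jω = j1000:
zero (s+1000): 1000 + j1000 → |·| = √(1000²+1000²) = √2000000 ≈ 1414.2, ∠ = arctan(1000/1000) ≈ 45.00°
pole (s+4): 4 + j1000 → |·| = √(4²+1000²) = √1000016 ≈ 1000, ∠ = arctan(1000/4) ≈ 89.77°
|H| = 10 · 1414.2 / 1000 ≈ 14.142
Gain = 20 log₁₀(14.142) ≈ 23.01 dB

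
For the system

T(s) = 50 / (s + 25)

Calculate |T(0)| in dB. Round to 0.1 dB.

T(0) = 50 / (25) = 2
20 log₁₀(2) ≈ 6.02 dB

6.0 dB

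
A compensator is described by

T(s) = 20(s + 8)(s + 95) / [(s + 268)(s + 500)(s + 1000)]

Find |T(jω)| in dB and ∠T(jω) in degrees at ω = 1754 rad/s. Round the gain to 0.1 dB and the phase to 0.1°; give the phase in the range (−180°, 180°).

At s = jω = j1754:
zero (s+8): 8 + j1754 → |·| = √(8²+1754²) = √3076580 ≈ 1754, ∠ = arctan(1754/8) ≈ 89.74°
zero (s+95): 95 + j1754 → |·| = √(95²+1754²) = √3085541 ≈ 1756.6, ∠ = arctan(1754/95) ≈ 86.90°
pole (s+268): 268 + j1754 → |·| = √(268²+1754²) = √3148340 ≈ 1774.4, ∠ = arctan(1754/268) ≈ 81.31°
pole (s+500): 500 + j1754 → |·| = √(500²+1754²) = √3326516 ≈ 1823.9, ∠ = arctan(1754/500) ≈ 74.09°
pole (s+1000): 1000 + j1754 → |·| = √(1000²+1754²) = √4076516 ≈ 2019, ∠ = arctan(1754/1000) ≈ 60.31°
|T| = 20 · 3.0811e+06 / 6.5341e+09 ≈ 0.0094308
Gain = 20 log₁₀(0.0094308) ≈ -40.51 dB
∠T = 176.64° − 215.71° = -39.07°

-40.5 dB, -39.1°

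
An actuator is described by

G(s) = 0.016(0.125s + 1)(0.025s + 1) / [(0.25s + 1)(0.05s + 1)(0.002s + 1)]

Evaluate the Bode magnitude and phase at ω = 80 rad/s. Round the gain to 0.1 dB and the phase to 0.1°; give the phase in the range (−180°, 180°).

-47.3 dB, -24.5°

At ω = 80 rad/s:
zero (1 + j80·0.125) = 1 + j10 → |·| ≈ 10.05, ∠ ≈ 84.29°
zero (1 + j80·0.025) = 1 + j2 → |·| ≈ 2.2361, ∠ ≈ 63.43°
pole (1 + j80·0.25) = 1 + j20 → |·| ≈ 20.025, ∠ ≈ 87.14°
pole (1 + j80·0.05) = 1 + j4 → |·| ≈ 4.1231, ∠ ≈ 75.96°
pole (1 + j80·0.002) = 1 + j0.16 → |·| ≈ 1.0127, ∠ ≈ 9.09°
|G| = 0.016 · 10.05 · 2.2361 / (20.025 · 4.1231 · 1.0127) ≈ 0.0043003
Gain = 20 log₁₀(0.0043003) ≈ -47.33 dB
∠G = (84.29° + 63.43°) − (87.14° + 75.96° + 9.09°) = -24.47°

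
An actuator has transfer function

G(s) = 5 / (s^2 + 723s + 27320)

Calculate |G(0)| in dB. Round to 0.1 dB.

G(0) = 5 / 27320 ≈ 0.00018302
20 log₁₀(0.00018302) ≈ -74.75 dB

-74.8 dB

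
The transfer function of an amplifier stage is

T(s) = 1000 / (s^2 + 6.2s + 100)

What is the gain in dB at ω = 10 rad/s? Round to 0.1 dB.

24.2 dB

At s = jω = j10:
quadratic: (j10)² + 6.2·j10 + 100 = 0 + j62 → |·| ≈ 62, ∠ ≈ 90.00°
|T| = 1000 / 62 ≈ 16.129
Gain = 20 log₁₀(16.129) ≈ 24.15 dB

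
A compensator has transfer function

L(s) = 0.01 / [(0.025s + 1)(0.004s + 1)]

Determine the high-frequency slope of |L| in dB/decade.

Each pole contributes −20 dB/decade at high frequency; each zero contributes +20 dB/decade.
Net: 0 zero(s) − 2 pole(s) → -40 dB/decade.

-40 dB/decade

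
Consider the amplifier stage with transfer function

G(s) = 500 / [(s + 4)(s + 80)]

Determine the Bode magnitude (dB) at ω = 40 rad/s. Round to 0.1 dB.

At s = jω = j40:
pole (s+4): 4 + j40 → |·| = √(4²+40²) = √1616 ≈ 40.2, ∠ = arctan(40/4) ≈ 84.29°
pole (s+80): 80 + j40 → |·| = √(80²+40²) = √8000 ≈ 89.443, ∠ = arctan(40/80) ≈ 26.57°
|G| = 500 / 3595.6 ≈ 0.13906
Gain = 20 log₁₀(0.13906) ≈ -17.14 dB

-17.1 dB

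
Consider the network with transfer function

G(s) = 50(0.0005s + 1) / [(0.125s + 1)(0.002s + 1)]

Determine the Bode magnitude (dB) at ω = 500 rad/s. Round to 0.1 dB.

-4.7 dB

At ω = 500 rad/s:
zero (1 + j500·0.0005) = 1 + j0.25 → |·| ≈ 1.0308, ∠ ≈ 14.04°
pole (1 + j500·0.125) = 1 + j62.5 → |·| ≈ 62.508, ∠ ≈ 89.08°
pole (1 + j500·0.002) = 1 + j1 → |·| ≈ 1.4142, ∠ ≈ 45.00°
|G| = 50 · 1.0308 / (62.508 · 1.4142) ≈ 0.58304
Gain = 20 log₁₀(0.58304) ≈ -4.69 dB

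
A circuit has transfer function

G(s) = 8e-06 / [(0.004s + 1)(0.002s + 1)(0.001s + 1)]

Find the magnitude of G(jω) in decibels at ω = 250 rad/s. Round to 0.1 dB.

At ω = 250 rad/s:
pole (1 + j250·0.004) = 1 + j1 → |·| ≈ 1.4142, ∠ ≈ 45.00°
pole (1 + j250·0.002) = 1 + j0.5 → |·| ≈ 1.118, ∠ ≈ 26.57°
pole (1 + j250·0.001) = 1 + j0.25 → |·| ≈ 1.0308, ∠ ≈ 14.04°
|G| = 8e-06 · 1 / (1.4142 · 1.118 · 1.0308) ≈ 4.9087e-06
Gain = 20 log₁₀(4.9087e-06) ≈ -106.18 dB

-106.2 dB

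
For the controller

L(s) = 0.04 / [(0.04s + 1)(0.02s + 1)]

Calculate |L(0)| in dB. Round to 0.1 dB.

-28.0 dB

L(0) = 0.04 · 1 / 1 = 0.04
20 log₁₀(0.04) ≈ -27.96 dB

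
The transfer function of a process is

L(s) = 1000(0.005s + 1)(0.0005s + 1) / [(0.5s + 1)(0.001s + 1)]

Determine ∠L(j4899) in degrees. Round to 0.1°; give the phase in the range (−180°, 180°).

-13.0°

At ω = 4899 rad/s:
zero (1 + j4899·0.005) = 1 + j24.495 → |·| ≈ 24.515, ∠ ≈ 87.66°
zero (1 + j4899·0.0005) = 1 + j2.4495 → |·| ≈ 2.6458, ∠ ≈ 67.79°
pole (1 + j4899·0.5) = 1 + j2449.5 → |·| ≈ 2449.5, ∠ ≈ 89.98°
pole (1 + j4899·0.001) = 1 + j4.899 → |·| ≈ 5, ∠ ≈ 78.46°
∠L = (87.66° + 67.79°) − (89.98° + 78.46°) = -12.99°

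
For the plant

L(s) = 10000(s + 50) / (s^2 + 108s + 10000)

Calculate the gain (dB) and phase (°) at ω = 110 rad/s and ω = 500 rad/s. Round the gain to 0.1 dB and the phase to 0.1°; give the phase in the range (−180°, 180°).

At s = jω = j110:
zero (s+50): 50 + j110 → |·| = √(50²+110²) = √14600 ≈ 120.83, ∠ = arctan(110/50) ≈ 65.56°
quadratic: (j110)² + 108·j110 + 10000 = -2100 + j11880 → |·| ≈ 12064, ∠ ≈ 100.02°
|L| = 10000 · 120.83 / 12064 ≈ 100.16
Gain = 20 log₁₀(100.16) ≈ 40.01 dB
∠L = 65.56° − 100.02° = -34.46°

At s = jω = j500:
zero (s+50): 50 + j500 → |·| = √(50²+500²) = √252500 ≈ 502.49, ∠ = arctan(500/50) ≈ 84.29°
quadratic: (j500)² + 108·j500 + 10000 = -240000 + j54000 → |·| ≈ 2.46e+05, ∠ ≈ 167.32°
|L| = 10000 · 502.49 / 2.46e+05 ≈ 20.426
Gain = 20 log₁₀(20.426) ≈ 26.20 dB
∠L = 84.29° − 167.32° = -83.03°

ω = 110: 40.0 dB, -34.5°; ω = 500: 26.2 dB, -83.0°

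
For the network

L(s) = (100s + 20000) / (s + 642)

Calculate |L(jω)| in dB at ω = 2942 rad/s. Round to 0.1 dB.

Substitute s = j2942:
Numerator: 100(j2942) + 20000 = 20000 + j294200
Denominator: (j2942) + 642 = 642 + j2942
|N| = √(20000² + 294200²) ≈ 2.9488e+05, ∠N ≈ 86.11°
|D| = √(642² + 2942²) ≈ 3011.2, ∠D ≈ 77.69°
|L| = 2.9488e+05 / 3011.2 ≈ 97.928
Gain = 20 log₁₀(97.928) ≈ 39.82 dB

39.8 dB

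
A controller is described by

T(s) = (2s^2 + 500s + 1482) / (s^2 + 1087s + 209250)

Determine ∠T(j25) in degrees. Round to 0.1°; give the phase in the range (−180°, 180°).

81.5°

Substitute s = j25:
Numerator: 2(j25)^2 + 500(j25) + 1482 = 232 + j12500
Denominator: (j25)^2 + 1087(j25) + 209250 = 208625 + j27175
|N| = √(232² + 12500²) ≈ 12502, ∠N ≈ 88.94°
|D| = √(208625² + 27175²) ≈ 2.1039e+05, ∠D ≈ 7.42°
∠T = 88.94° − 7.42° = 81.52°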